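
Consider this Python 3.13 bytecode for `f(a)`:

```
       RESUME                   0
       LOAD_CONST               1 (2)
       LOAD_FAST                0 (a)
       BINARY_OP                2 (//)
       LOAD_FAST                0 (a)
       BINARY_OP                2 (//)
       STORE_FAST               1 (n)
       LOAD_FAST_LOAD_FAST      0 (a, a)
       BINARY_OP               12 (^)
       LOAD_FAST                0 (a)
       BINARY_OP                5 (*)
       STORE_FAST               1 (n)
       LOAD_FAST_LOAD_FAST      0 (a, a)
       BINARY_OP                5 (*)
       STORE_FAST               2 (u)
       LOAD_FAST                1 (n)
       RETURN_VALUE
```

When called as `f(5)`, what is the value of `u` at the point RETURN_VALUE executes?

25

LOAD_CONST → push 2. Stack: [2]
LOAD_FAST a → push 5. Stack: [2, 5]
BINARY_OP // → 2 // 5 = 0. Stack: [0]
LOAD_FAST a → push 5. Stack: [0, 5]
BINARY_OP // → 0 // 5 = 0. Stack: [0]
STORE_FAST n → n=0. Stack: []
LOAD_FAST_LOAD_FAST a,a → push 5,5. Stack: [5, 5]
BINARY_OP ^ → 5 ^ 5 = 0. Stack: [0]
LOAD_FAST a → push 5. Stack: [0, 5]
BINARY_OP * → 0 * 5 = 0. Stack: [0]
STORE_FAST n → n=0. Stack: []
LOAD_FAST_LOAD_FAST a,a → push 5,5. Stack: [5, 5]
BINARY_OP * → 5 * 5 = 25. Stack: [25]
STORE_FAST u → u=25. Stack: []
LOAD_FAST n → push 0. Stack: [0]
RETURN_VALUE → return 0.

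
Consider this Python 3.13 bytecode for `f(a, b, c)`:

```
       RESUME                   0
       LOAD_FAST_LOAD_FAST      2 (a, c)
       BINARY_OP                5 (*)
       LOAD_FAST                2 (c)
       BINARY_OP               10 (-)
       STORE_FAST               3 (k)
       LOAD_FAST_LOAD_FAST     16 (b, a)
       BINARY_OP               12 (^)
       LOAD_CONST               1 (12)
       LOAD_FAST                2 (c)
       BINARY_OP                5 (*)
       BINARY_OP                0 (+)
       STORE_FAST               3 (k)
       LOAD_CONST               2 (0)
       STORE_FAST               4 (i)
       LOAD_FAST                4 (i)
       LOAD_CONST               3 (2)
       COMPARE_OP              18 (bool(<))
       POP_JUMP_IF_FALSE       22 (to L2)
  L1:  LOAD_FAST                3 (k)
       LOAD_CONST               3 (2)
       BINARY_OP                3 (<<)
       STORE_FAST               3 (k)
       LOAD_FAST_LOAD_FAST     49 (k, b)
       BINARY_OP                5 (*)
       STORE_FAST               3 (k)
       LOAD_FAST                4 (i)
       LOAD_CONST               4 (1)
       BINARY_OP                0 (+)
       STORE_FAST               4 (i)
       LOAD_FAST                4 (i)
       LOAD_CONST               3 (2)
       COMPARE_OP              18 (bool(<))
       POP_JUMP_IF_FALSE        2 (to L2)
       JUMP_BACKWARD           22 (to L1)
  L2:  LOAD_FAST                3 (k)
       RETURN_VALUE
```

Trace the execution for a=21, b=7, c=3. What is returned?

LOAD_FAST_LOAD_FAST a,c → push 21,3. Stack: [21, 3]
BINARY_OP * → 21 * 3 = 63. Stack: [63]
LOAD_FAST c → push 3. Stack: [63, 3]
BINARY_OP - → 63 - 3 = 60. Stack: [60]
STORE_FAST k → k=60. Stack: []
LOAD_FAST_LOAD_FAST b,a → push 7,21. Stack: [7, 21]
BINARY_OP ^ → 7 ^ 21 = 18. Stack: [18]
LOAD_CONST → push 12. Stack: [18, 12]
LOAD_FAST c → push 3. Stack: [18, 12, 3]
BINARY_OP * → 12 * 3 = 36. Stack: [18, 36]
BINARY_OP + → 18 + 36 = 54. Stack: [54]
STORE_FAST k → k=54. Stack: []
LOAD_CONST → push 0. Stack: [0]
STORE_FAST i → i=0. Stack: []
LOAD_FAST i → push 0. Stack: [0]
LOAD_CONST → push 2. Stack: [0, 2]
COMPARE_OP bool(<) → 0 vs 2 = True. Stack: [True]
POP_JUMP_IF_FALSE → pop True; no jump. Stack: []
LOAD_FAST k → push 54. Stack: [54]
LOAD_CONST → push 2. Stack: [54, 2]
BINARY_OP << → 54 << 2 = 216. Stack: [216]
STORE_FAST k → k=216. Stack: []
LOAD_FAST_LOAD_FAST k,b → push 216,7. Stack: [216, 7]
BINARY_OP * → 216 * 7 = 1512. Stack: [1512]
STORE_FAST k → k=1512. Stack: []
LOAD_FAST i → push 0. Stack: [0]
LOAD_CONST → push 1. Stack: [0, 1]
BINARY_OP + → 0 + 1 = 1. Stack: [1]
STORE_FAST i → i=1. Stack: []
LOAD_FAST i → push 1. Stack: [1]
LOAD_CONST → push 2. Stack: [1, 2]
COMPARE_OP bool(<) → 1 vs 2 = True. Stack: [True]
POP_JUMP_IF_FALSE → pop True; no jump. Stack: []
LOAD_FAST k → push 1512. Stack: [1512]
LOAD_CONST → push 2. Stack: [1512, 2]
BINARY_OP << → 1512 << 2 = 6048. Stack: [6048]
STORE_FAST k → k=6048. Stack: []
LOAD_FAST_LOAD_FAST k,b → push 6048,7. Stack: [6048, 7]
BINARY_OP * → 6048 * 7 = 42336. Stack: [42336]
STORE_FAST k → k=42336. Stack: []
LOAD_FAST i → push 1. Stack: [1]
LOAD_CONST → push 1. Stack: [1, 1]
BINARY_OP + → 1 + 1 = 2. Stack: [2]
STORE_FAST i → i=2. Stack: []
LOAD_FAST i → push 2. Stack: [2]
LOAD_CONST → push 2. Stack: [2, 2]
COMPARE_OP bool(<) → 2 vs 2 = False. Stack: [False]
POP_JUMP_IF_FALSE → pop False; jump. Stack: []
LOAD_FAST k → push 42336. Stack: [42336]
RETURN_VALUE → return 42336.

42336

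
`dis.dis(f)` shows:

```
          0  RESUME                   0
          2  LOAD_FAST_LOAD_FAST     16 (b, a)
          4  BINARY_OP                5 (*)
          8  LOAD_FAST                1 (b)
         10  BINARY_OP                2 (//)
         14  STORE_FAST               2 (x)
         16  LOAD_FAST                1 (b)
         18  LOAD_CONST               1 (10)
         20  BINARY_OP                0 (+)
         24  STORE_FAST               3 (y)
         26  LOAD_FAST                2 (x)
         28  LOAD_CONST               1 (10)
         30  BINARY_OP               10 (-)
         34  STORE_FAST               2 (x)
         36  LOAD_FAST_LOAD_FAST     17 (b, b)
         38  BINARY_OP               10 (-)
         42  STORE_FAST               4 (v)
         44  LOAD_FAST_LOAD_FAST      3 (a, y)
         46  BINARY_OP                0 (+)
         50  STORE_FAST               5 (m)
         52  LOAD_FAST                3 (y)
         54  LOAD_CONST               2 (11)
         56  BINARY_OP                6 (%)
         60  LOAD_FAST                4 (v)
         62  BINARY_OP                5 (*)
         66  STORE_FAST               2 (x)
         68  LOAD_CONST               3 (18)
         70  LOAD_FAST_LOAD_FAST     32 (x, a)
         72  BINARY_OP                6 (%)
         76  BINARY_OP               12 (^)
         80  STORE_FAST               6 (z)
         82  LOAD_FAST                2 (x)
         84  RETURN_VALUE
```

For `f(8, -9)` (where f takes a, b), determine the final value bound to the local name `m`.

LOAD_FAST_LOAD_FAST b,a → push -9,8. Stack: [-9, 8]
BINARY_OP * → -9 * 8 = -72. Stack: [-72]
LOAD_FAST b → push -9. Stack: [-72, -9]
BINARY_OP // → -72 // -9 = 8. Stack: [8]
STORE_FAST x → x=8. Stack: []
LOAD_FAST b → push -9. Stack: [-9]
LOAD_CONST → push 10. Stack: [-9, 10]
BINARY_OP + → -9 + 10 = 1. Stack: [1]
STORE_FAST y → y=1. Stack: []
LOAD_FAST x → push 8. Stack: [8]
LOAD_CONST → push 10. Stack: [8, 10]
BINARY_OP - → 8 - 10 = -2. Stack: [-2]
STORE_FAST x → x=-2. Stack: []
LOAD_FAST_LOAD_FAST b,b → push -9,-9. Stack: [-9, -9]
BINARY_OP - → -9 - -9 = 0. Stack: [0]
STORE_FAST v → v=0. Stack: []
LOAD_FAST_LOAD_FAST a,y → push 8,1. Stack: [8, 1]
BINARY_OP + → 8 + 1 = 9. Stack: [9]
STORE_FAST m → m=9. Stack: []
LOAD_FAST y → push 1. Stack: [1]
LOAD_CONST → push 11. Stack: [1, 11]
BINARY_OP % → 1 % 11 = 1. Stack: [1]
LOAD_FAST v → push 0. Stack: [1, 0]
BINARY_OP * → 1 * 0 = 0. Stack: [0]
STORE_FAST x → x=0. Stack: []
LOAD_CONST → push 18. Stack: [18]
LOAD_FAST_LOAD_FAST x,a → push 0,8. Stack: [18, 0, 8]
BINARY_OP % → 0 % 8 = 0. Stack: [18, 0]
BINARY_OP ^ → 18 ^ 0 = 18. Stack: [18]
STORE_FAST z → z=18. Stack: []
LOAD_FAST x → push 0. Stack: [0]
RETURN_VALUE → return 0.

9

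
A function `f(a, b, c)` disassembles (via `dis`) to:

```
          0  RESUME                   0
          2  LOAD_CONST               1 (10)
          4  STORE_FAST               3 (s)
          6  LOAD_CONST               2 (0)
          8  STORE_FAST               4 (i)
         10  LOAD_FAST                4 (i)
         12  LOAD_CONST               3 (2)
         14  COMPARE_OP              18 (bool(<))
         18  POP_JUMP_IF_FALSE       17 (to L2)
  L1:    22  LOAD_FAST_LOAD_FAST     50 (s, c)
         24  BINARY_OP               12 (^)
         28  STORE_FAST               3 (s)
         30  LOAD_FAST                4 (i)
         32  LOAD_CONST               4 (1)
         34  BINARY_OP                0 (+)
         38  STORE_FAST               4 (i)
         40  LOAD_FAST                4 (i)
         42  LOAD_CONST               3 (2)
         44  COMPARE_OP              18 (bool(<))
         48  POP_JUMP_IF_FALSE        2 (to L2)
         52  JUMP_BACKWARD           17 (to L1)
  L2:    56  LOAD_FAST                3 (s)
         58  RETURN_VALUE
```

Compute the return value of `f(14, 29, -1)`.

10

LOAD_CONST → push 10. Stack: [10]
STORE_FAST s → s=10. Stack: []
LOAD_CONST → push 0. Stack: [0]
STORE_FAST i → i=0. Stack: []
LOAD_FAST i → push 0. Stack: [0]
LOAD_CONST → push 2. Stack: [0, 2]
COMPARE_OP bool(<) → 0 vs 2 = True. Stack: [True]
POP_JUMP_IF_FALSE → pop True; no jump. Stack: []
LOAD_FAST_LOAD_FAST s,c → push 10,-1. Stack: [10, -1]
BINARY_OP ^ → 10 ^ -1 = -11. Stack: [-11]
STORE_FAST s → s=-11. Stack: []
LOAD_FAST i → push 0. Stack: [0]
LOAD_CONST → push 1. Stack: [0, 1]
BINARY_OP + → 0 + 1 = 1. Stack: [1]
STORE_FAST i → i=1. Stack: []
LOAD_FAST i → push 1. Stack: [1]
LOAD_CONST → push 2. Stack: [1, 2]
COMPARE_OP bool(<) → 1 vs 2 = True. Stack: [True]
POP_JUMP_IF_FALSE → pop True; no jump. Stack: []
LOAD_FAST_LOAD_FAST s,c → push -11,-1. Stack: [-11, -1]
BINARY_OP ^ → -11 ^ -1 = 10. Stack: [10]
STORE_FAST s → s=10. Stack: []
LOAD_FAST i → push 1. Stack: [1]
LOAD_CONST → push 1. Stack: [1, 1]
BINARY_OP + → 1 + 1 = 2. Stack: [2]
STORE_FAST i → i=2. Stack: []
LOAD_FAST i → push 2. Stack: [2]
LOAD_CONST → push 2. Stack: [2, 2]
COMPARE_OP bool(<) → 2 vs 2 = False. Stack: [False]
POP_JUMP_IF_FALSE → pop False; jump. Stack: []
LOAD_FAST s → push 10. Stack: [10]
RETURN_VALUE → return 10.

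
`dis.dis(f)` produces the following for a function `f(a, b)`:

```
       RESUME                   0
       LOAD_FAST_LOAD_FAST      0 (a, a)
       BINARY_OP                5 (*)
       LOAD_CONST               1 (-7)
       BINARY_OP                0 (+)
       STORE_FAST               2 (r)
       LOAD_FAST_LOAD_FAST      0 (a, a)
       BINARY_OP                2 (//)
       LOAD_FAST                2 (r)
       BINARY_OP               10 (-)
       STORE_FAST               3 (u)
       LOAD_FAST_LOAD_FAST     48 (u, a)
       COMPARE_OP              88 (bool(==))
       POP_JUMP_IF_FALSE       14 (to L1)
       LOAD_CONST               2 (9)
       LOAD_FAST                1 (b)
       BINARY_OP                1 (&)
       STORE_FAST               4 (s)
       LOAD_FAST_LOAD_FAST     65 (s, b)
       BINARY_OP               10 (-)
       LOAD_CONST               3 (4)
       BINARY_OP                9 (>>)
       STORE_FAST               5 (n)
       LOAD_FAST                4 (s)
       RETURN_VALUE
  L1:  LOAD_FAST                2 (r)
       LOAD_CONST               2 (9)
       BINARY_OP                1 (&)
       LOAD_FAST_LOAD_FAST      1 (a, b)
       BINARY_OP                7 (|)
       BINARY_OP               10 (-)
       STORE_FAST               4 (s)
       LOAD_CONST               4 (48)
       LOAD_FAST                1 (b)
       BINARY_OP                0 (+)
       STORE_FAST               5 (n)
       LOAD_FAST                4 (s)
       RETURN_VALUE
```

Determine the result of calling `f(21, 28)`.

-29

LOAD_FAST_LOAD_FAST a,a → push 21,21. Stack: [21, 21]
BINARY_OP * → 21 * 21 = 441. Stack: [441]
LOAD_CONST → push -7. Stack: [441, -7]
BINARY_OP + → 441 + -7 = 434. Stack: [434]
STORE_FAST r → r=434. Stack: []
LOAD_FAST_LOAD_FAST a,a → push 21,21. Stack: [21, 21]
BINARY_OP // → 21 // 21 = 1. Stack: [1]
LOAD_FAST r → push 434. Stack: [1, 434]
BINARY_OP - → 1 - 434 = -433. Stack: [-433]
STORE_FAST u → u=-433. Stack: []
LOAD_FAST_LOAD_FAST u,a → push -433,21. Stack: [-433, 21]
COMPARE_OP bool(==) → -433 vs 21 = False. Stack: [False]
POP_JUMP_IF_FALSE → pop False; jump. Stack: []
LOAD_FAST r → push 434. Stack: [434]
LOAD_CONST → push 9. Stack: [434, 9]
BINARY_OP & → 434 & 9 = 0. Stack: [0]
LOAD_FAST_LOAD_FAST a,b → push 21,28. Stack: [0, 21, 28]
BINARY_OP | → 21 | 28 = 29. Stack: [0, 29]
BINARY_OP - → 0 - 29 = -29. Stack: [-29]
STORE_FAST s → s=-29. Stack: []
LOAD_CONST → push 48. Stack: [48]
LOAD_FAST b → push 28. Stack: [48, 28]
BINARY_OP + → 48 + 28 = 76. Stack: [76]
STORE_FAST n → n=76. Stack: []
LOAD_FAST s → push -29. Stack: [-29]
RETURN_VALUE → return -29.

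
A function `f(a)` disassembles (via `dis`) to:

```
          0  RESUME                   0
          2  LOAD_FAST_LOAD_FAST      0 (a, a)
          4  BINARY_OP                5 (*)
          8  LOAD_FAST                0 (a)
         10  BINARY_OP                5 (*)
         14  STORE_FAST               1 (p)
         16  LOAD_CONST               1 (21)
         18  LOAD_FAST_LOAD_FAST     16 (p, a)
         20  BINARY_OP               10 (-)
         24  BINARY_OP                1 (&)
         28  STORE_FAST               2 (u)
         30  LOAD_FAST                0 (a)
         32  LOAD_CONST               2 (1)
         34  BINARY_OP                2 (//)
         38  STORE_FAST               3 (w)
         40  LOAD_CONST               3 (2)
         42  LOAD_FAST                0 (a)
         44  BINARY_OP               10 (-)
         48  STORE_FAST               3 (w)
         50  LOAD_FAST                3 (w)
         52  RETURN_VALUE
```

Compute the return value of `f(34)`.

LOAD_FAST_LOAD_FAST a,a → push 34,34. Stack: [34, 34]
BINARY_OP * → 34 * 34 = 1156. Stack: [1156]
LOAD_FAST a → push 34. Stack: [1156, 34]
BINARY_OP * → 1156 * 34 = 39304. Stack: [39304]
STORE_FAST p → p=39304. Stack: []
LOAD_CONST → push 21. Stack: [21]
LOAD_FAST_LOAD_FAST p,a → push 39304,34. Stack: [21, 39304, 34]
BINARY_OP - → 39304 - 34 = 39270. Stack: [21, 39270]
BINARY_OP & → 21 & 39270 = 4. Stack: [4]
STORE_FAST u → u=4. Stack: []
LOAD_FAST a → push 34. Stack: [34]
LOAD_CONST → push 1. Stack: [34, 1]
BINARY_OP // → 34 // 1 = 34. Stack: [34]
STORE_FAST w → w=34. Stack: []
LOAD_CONST → push 2. Stack: [2]
LOAD_FAST a → push 34. Stack: [2, 34]
BINARY_OP - → 2 - 34 = -32. Stack: [-32]
STORE_FAST w → w=-32. Stack: []
LOAD_FAST w → push -32. Stack: [-32]
RETURN_VALUE → return -32.

-32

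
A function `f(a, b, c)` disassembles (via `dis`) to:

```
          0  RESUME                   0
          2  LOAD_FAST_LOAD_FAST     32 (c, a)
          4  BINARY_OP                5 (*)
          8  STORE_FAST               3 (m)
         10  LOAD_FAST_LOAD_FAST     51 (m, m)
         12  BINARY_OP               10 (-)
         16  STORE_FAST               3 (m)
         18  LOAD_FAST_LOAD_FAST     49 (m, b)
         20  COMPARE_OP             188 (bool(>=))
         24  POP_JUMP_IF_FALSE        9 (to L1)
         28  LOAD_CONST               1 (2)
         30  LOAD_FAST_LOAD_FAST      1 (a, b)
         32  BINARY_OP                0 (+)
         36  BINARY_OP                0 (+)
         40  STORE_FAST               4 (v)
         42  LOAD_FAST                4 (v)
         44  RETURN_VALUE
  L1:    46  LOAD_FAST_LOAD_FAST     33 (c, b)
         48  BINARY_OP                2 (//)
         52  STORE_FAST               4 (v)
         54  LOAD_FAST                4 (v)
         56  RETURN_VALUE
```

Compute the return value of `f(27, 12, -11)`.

LOAD_FAST_LOAD_FAST c,a → push -11,27. Stack: [-11, 27]
BINARY_OP * → -11 * 27 = -297. Stack: [-297]
STORE_FAST m → m=-297. Stack: []
LOAD_FAST_LOAD_FAST m,m → push -297,-297. Stack: [-297, -297]
BINARY_OP - → -297 - -297 = 0. Stack: [0]
STORE_FAST m → m=0. Stack: []
LOAD_FAST_LOAD_FAST m,b → push 0,12. Stack: [0, 12]
COMPARE_OP bool(>=) → 0 vs 12 = False. Stack: [False]
POP_JUMP_IF_FALSE → pop False; jump. Stack: []
LOAD_FAST_LOAD_FAST c,b → push -11,12. Stack: [-11, 12]
BINARY_OP // → -11 // 12 = -1. Stack: [-1]
STORE_FAST v → v=-1. Stack: []
LOAD_FAST v → push -1. Stack: [-1]
RETURN_VALUE → return -1.

-1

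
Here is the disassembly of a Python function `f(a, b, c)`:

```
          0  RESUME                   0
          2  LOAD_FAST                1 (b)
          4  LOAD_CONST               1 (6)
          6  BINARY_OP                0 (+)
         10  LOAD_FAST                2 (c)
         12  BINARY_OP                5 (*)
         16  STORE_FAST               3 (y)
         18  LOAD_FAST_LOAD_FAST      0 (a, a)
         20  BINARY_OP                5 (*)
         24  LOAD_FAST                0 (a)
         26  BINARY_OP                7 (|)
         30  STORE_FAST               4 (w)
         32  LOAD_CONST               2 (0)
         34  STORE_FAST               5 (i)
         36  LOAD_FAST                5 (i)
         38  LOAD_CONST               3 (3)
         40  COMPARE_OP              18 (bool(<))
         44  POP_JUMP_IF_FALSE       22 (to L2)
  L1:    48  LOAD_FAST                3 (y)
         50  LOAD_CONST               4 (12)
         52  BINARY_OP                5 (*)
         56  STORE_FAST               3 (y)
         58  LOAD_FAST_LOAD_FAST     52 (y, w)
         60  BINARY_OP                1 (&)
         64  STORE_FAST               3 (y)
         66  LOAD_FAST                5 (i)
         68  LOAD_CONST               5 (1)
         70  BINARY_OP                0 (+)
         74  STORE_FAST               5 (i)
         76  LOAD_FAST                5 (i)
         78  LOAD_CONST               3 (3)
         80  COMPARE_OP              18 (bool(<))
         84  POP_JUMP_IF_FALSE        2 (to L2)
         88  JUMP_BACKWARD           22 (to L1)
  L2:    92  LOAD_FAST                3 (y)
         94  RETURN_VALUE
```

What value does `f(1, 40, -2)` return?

0

LOAD_FAST b → push 40. Stack: [40]
LOAD_CONST → push 6. Stack: [40, 6]
BINARY_OP + → 40 + 6 = 46. Stack: [46]
LOAD_FAST c → push -2. Stack: [46, -2]
BINARY_OP * → 46 * -2 = -92. Stack: [-92]
STORE_FAST y → y=-92. Stack: []
LOAD_FAST_LOAD_FAST a,a → push 1,1. Stack: [1, 1]
BINARY_OP * → 1 * 1 = 1. Stack: [1]
LOAD_FAST a → push 1. Stack: [1, 1]
BINARY_OP | → 1 | 1 = 1. Stack: [1]
STORE_FAST w → w=1. Stack: []
LOAD_CONST → push 0. Stack: [0]
STORE_FAST i → i=0. Stack: []
LOAD_FAST i → push 0. Stack: [0]
LOAD_CONST → push 3. Stack: [0, 3]
COMPARE_OP bool(<) → 0 vs 3 = True. Stack: [True]
POP_JUMP_IF_FALSE → pop True; no jump. Stack: []
LOAD_FAST y → push -92. Stack: [-92]
LOAD_CONST → push 12. Stack: [-92, 12]
BINARY_OP * → -92 * 12 = -1104. Stack: [-1104]
STORE_FAST y → y=-1104. Stack: []
LOAD_FAST_LOAD_FAST y,w → push -1104,1. Stack: [-1104, 1]
BINARY_OP & → -1104 & 1 = 0. Stack: [0]
STORE_FAST y → y=0. Stack: []
LOAD_FAST i → push 0. Stack: [0]
LOAD_CONST → push 1. Stack: [0, 1]
BINARY_OP + → 0 + 1 = 1. Stack: [1]
STORE_FAST i → i=1. Stack: []
LOAD_FAST i → push 1. Stack: [1]
LOAD_CONST → push 3. Stack: [1, 3]
COMPARE_OP bool(<) → 1 vs 3 = True. Stack: [True]
POP_JUMP_IF_FALSE → pop True; no jump. Stack: []
LOAD_FAST y → push 0. Stack: [0]
LOAD_CONST → push 12. Stack: [0, 12]
BINARY_OP * → 0 * 12 = 0. Stack: [0]
STORE_FAST y → y=0. Stack: []
LOAD_FAST_LOAD_FAST y,w → push 0,1. Stack: [0, 1]
BINARY_OP & → 0 & 1 = 0. Stack: [0]
STORE_FAST y → y=0. Stack: []
LOAD_FAST i → push 1. Stack: [1]
LOAD_CONST → push 1. Stack: [1, 1]
BINARY_OP + → 1 + 1 = 2. Stack: [2]
STORE_FAST i → i=2. Stack: []
LOAD_FAST i → push 2. Stack: [2]
LOAD_CONST → push 3. Stack: [2, 3]
COMPARE_OP bool(<) → 2 vs 3 = True. Stack: [True]
POP_JUMP_IF_FALSE → pop True; no jump. Stack: []
LOAD_FAST y → push 0. Stack: [0]
LOAD_CONST → push 12. Stack: [0, 12]
BINARY_OP * → 0 * 12 = 0. Stack: [0]
STORE_FAST y → y=0. Stack: []
LOAD_FAST_LOAD_FAST y,w → push 0,1. Stack: [0, 1]
BINARY_OP & → 0 & 1 = 0. Stack: [0]
STORE_FAST y → y=0. Stack: []
LOAD_FAST i → push 2. Stack: [2]
LOAD_CONST → push 1. Stack: [2, 1]
BINARY_OP + → 2 + 1 = 3. Stack: [3]
STORE_FAST i → i=3. Stack: []
LOAD_FAST i → push 3. Stack: [3]
LOAD_CONST → push 3. Stack: [3, 3]
COMPARE_OP bool(<) → 3 vs 3 = False. Stack: [False]
POP_JUMP_IF_FALSE → pop False; jump. Stack: []
LOAD_FAST y → push 0. Stack: [0]
RETURN_VALUE → return 0.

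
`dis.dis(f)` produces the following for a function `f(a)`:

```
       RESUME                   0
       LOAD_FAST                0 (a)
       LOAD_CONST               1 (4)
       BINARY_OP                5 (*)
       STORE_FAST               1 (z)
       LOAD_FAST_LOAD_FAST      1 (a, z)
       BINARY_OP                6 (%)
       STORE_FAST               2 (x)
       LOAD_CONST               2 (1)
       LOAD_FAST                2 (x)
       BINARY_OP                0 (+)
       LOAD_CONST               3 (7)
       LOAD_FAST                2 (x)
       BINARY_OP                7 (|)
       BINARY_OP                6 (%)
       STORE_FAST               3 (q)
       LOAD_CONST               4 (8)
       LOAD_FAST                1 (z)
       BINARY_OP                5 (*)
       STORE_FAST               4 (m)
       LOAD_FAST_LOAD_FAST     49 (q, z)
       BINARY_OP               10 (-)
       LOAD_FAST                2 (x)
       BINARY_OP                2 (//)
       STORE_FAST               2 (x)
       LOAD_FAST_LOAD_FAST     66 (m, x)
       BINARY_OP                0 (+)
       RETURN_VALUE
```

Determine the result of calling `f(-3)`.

-100

LOAD_FAST a → push -3. Stack: [-3]
LOAD_CONST → push 4. Stack: [-3, 4]
BINARY_OP * → -3 * 4 = -12. Stack: [-12]
STORE_FAST z → z=-12. Stack: []
LOAD_FAST_LOAD_FAST a,z → push -3,-12. Stack: [-3, -12]
BINARY_OP % → -3 % -12 = -3. Stack: [-3]
STORE_FAST x → x=-3. Stack: []
LOAD_CONST → push 1. Stack: [1]
LOAD_FAST x → push -3. Stack: [1, -3]
BINARY_OP + → 1 + -3 = -2. Stack: [-2]
LOAD_CONST → push 7. Stack: [-2, 7]
LOAD_FAST x → push -3. Stack: [-2, 7, -3]
BINARY_OP | → 7 | -3 = -1. Stack: [-2, -1]
BINARY_OP % → -2 % -1 = 0. Stack: [0]
STORE_FAST q → q=0. Stack: []
LOAD_CONST → push 8. Stack: [8]
LOAD_FAST z → push -12. Stack: [8, -12]
BINARY_OP * → 8 * -12 = -96. Stack: [-96]
STORE_FAST m → m=-96. Stack: []
LOAD_FAST_LOAD_FAST q,z → push 0,-12. Stack: [0, -12]
BINARY_OP - → 0 - -12 = 12. Stack: [12]
LOAD_FAST x → push -3. Stack: [12, -3]
BINARY_OP // → 12 // -3 = -4. Stack: [-4]
STORE_FAST x → x=-4. Stack: []
LOAD_FAST_LOAD_FAST m,x → push -96,-4. Stack: [-96, -4]
BINARY_OP + → -96 + -4 = -100. Stack: [-100]
RETURN_VALUE → return -100.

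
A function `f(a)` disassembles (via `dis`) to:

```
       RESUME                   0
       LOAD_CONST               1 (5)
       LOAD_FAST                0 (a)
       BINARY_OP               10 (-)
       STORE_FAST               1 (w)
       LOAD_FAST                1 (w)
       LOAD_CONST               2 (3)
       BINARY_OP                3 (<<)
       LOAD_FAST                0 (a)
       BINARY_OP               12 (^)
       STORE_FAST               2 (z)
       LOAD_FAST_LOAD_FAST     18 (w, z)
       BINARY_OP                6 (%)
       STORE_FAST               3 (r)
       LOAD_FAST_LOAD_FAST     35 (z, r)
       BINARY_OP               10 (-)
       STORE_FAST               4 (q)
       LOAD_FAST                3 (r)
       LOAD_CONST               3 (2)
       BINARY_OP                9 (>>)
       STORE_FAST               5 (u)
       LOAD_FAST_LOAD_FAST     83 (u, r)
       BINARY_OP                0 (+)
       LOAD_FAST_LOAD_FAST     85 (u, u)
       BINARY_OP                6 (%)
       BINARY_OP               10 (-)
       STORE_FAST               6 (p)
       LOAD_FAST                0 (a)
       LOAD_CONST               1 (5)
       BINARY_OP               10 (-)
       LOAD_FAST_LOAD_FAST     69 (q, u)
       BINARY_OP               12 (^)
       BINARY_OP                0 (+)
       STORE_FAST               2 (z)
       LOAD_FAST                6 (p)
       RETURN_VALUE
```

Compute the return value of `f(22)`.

-22

LOAD_CONST → push 5. Stack: [5]
LOAD_FAST a → push 22. Stack: [5, 22]
BINARY_OP - → 5 - 22 = -17. Stack: [-17]
STORE_FAST w → w=-17. Stack: []
LOAD_FAST w → push -17. Stack: [-17]
LOAD_CONST → push 3. Stack: [-17, 3]
BINARY_OP << → -17 << 3 = -136. Stack: [-136]
LOAD_FAST a → push 22. Stack: [-136, 22]
BINARY_OP ^ → -136 ^ 22 = -146. Stack: [-146]
STORE_FAST z → z=-146. Stack: []
LOAD_FAST_LOAD_FAST w,z → push -17,-146. Stack: [-17, -146]
BINARY_OP % → -17 % -146 = -17. Stack: [-17]
STORE_FAST r → r=-17. Stack: []
LOAD_FAST_LOAD_FAST z,r → push -146,-17. Stack: [-146, -17]
BINARY_OP - → -146 - -17 = -129. Stack: [-129]
STORE_FAST q → q=-129. Stack: []
LOAD_FAST r → push -17. Stack: [-17]
LOAD_CONST → push 2. Stack: [-17, 2]
BINARY_OP >> → -17 >> 2 = -5. Stack: [-5]
STORE_FAST u → u=-5. Stack: []
LOAD_FAST_LOAD_FAST u,r → push -5,-17. Stack: [-5, -17]
BINARY_OP + → -5 + -17 = -22. Stack: [-22]
LOAD_FAST_LOAD_FAST u,u → push -5,-5. Stack: [-22, -5, -5]
BINARY_OP % → -5 % -5 = 0. Stack: [-22, 0]
BINARY_OP - → -22 - 0 = -22. Stack: [-22]
STORE_FAST p → p=-22. Stack: []
LOAD_FAST a → push 22. Stack: [22]
LOAD_CONST → push 5. Stack: [22, 5]
BINARY_OP - → 22 - 5 = 17. Stack: [17]
LOAD_FAST_LOAD_FAST q,u → push -129,-5. Stack: [17, -129, -5]
BINARY_OP ^ → -129 ^ -5 = 132. Stack: [17, 132]
BINARY_OP + → 17 + 132 = 149. Stack: [149]
STORE_FAST z → z=149. Stack: []
LOAD_FAST p → push -22. Stack: [-22]
RETURN_VALUE → return -22.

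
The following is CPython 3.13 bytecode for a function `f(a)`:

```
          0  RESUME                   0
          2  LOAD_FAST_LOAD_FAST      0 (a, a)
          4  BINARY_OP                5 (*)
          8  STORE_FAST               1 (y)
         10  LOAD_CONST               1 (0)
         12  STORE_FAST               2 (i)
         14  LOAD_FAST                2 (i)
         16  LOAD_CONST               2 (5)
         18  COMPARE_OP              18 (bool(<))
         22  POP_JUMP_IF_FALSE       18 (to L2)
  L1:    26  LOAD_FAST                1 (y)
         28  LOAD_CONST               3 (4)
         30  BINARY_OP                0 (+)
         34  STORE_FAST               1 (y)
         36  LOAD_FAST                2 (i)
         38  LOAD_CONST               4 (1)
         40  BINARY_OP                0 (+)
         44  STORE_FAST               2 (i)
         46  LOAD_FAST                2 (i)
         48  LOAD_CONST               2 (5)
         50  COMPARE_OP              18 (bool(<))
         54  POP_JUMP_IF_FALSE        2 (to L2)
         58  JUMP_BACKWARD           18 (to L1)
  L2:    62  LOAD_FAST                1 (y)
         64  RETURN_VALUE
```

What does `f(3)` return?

29

LOAD_FAST_LOAD_FAST a,a → push 3,3
BINARY_OP * → 3 * 3 = 9
STORE_FAST y → y=9
LOAD_CONST → push 0
STORE_FAST i → i=0
LOAD_FAST i → push 0
LOAD_CONST → push 5
COMPARE_OP bool(<) → 0 vs 5 = True
POP_JUMP_IF_FALSE → pop True; no jump
LOAD_FAST y → push 9
LOAD_CONST → push 4
BINARY_OP + → 9 + 4 = 13
STORE_FAST y → y=13
LOAD_FAST i → push 0
LOAD_CONST → push 1
BINARY_OP + → 0 + 1 = 1
STORE_FAST i → i=1
LOAD_FAST i → push 1
LOAD_CONST → push 5
COMPARE_OP bool(<) → 1 vs 5 = True
POP_JUMP_IF_FALSE → pop True; no jump
LOAD_FAST y → push 13
LOAD_CONST → push 4
BINARY_OP + → 13 + 4 = 17
STORE_FAST y → y=17
LOAD_FAST i → push 1
LOAD_CONST → push 1
BINARY_OP + → 1 + 1 = 2
STORE_FAST i → i=2
LOAD_FAST i → push 2
LOAD_CONST → push 5
COMPARE_OP bool(<) → 2 vs 5 = True
POP_JUMP_IF_FALSE → pop True; no jump
LOAD_FAST y → push 17
LOAD_CONST → push 4
BINARY_OP + → 17 + 4 = 21
STORE_FAST y → y=21
LOAD_FAST i → push 2
LOAD_CONST → push 1
BINARY_OP + → 2 + 1 = 3
STORE_FAST i → i=3
LOAD_FAST i → push 3
LOAD_CONST → push 5
COMPARE_OP bool(<) → 3 vs 5 = True
POP_JUMP_IF_FALSE → pop True; no jump
LOAD_FAST y → push 21
LOAD_CONST → push 4
BINARY_OP + → 21 + 4 = 25
STORE_FAST y → y=25
LOAD_FAST i → push 3
LOAD_CONST → push 1
BINARY_OP + → 3 + 1 = 4
STORE_FAST i → i=4
LOAD_FAST i → push 4
LOAD_CONST → push 5
COMPARE_OP bool(<) → 4 vs 5 = True
POP_JUMP_IF_FALSE → pop True; no jump
LOAD_FAST y → push 25
LOAD_CONST → push 4
BINARY_OP + → 25 + 4 = 29
STORE_FAST y → y=29
LOAD_FAST i → push 4
LOAD_CONST → push 1
BINARY_OP + → 4 + 1 = 5
STORE_FAST i → i=5
LOAD_FAST i → push 5
LOAD_CONST → push 5
COMPARE_OP bool(<) → 5 vs 5 = False
POP_JUMP_IF_FALSE → pop False; jump
LOAD_FAST y → push 29
RETURN_VALUE → return 29.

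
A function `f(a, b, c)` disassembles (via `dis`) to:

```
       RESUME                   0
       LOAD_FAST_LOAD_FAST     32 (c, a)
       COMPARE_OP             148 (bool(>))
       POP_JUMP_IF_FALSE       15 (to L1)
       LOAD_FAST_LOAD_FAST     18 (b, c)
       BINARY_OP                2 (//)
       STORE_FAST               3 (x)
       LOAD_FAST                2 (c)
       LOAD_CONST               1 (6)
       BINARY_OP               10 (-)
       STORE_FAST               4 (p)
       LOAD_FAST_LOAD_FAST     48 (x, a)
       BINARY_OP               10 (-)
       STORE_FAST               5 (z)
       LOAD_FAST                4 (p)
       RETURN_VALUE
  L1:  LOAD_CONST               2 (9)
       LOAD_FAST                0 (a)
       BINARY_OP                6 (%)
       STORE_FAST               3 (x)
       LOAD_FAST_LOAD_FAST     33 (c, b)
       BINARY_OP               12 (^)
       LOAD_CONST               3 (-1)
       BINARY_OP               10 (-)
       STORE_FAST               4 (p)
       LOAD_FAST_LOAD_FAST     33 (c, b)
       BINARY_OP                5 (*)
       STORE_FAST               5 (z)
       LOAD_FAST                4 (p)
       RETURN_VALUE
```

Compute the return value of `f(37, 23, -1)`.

-23

LOAD_FAST_LOAD_FAST c,a → push -1,37. Stack: [-1, 37]
COMPARE_OP bool(>) → -1 vs 37 = False. Stack: [False]
POP_JUMP_IF_FALSE → pop False; jump. Stack: []
LOAD_CONST → push 9. Stack: [9]
LOAD_FAST a → push 37. Stack: [9, 37]
BINARY_OP % → 9 % 37 = 9. Stack: [9]
STORE_FAST x → x=9. Stack: []
LOAD_FAST_LOAD_FAST c,b → push -1,23. Stack: [-1, 23]
BINARY_OP ^ → -1 ^ 23 = -24. Stack: [-24]
LOAD_CONST → push -1. Stack: [-24, -1]
BINARY_OP - → -24 - -1 = -23. Stack: [-23]
STORE_FAST p → p=-23. Stack: []
LOAD_FAST_LOAD_FAST c,b → push -1,23. Stack: [-1, 23]
BINARY_OP * → -1 * 23 = -23. Stack: [-23]
STORE_FAST z → z=-23. Stack: []
LOAD_FAST p → push -23. Stack: [-23]
RETURN_VALUE → return -23.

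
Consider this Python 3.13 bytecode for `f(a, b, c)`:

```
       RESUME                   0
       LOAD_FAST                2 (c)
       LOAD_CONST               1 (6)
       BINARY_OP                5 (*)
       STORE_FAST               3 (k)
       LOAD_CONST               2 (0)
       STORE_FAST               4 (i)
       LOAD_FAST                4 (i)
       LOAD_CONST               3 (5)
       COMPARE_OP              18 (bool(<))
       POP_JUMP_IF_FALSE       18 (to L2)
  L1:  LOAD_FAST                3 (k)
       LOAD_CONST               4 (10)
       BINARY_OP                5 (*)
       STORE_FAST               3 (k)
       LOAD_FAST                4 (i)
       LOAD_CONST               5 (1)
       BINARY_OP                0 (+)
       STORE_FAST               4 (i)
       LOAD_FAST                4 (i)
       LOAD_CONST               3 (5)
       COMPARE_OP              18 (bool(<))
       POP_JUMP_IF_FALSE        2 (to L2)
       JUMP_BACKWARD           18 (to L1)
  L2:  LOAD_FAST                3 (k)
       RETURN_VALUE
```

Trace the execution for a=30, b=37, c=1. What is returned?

600000

LOAD_FAST c → push 1
LOAD_CONST → push 6
BINARY_OP * → 1 * 6 = 6
STORE_FAST k → k=6
LOAD_CONST → push 0
STORE_FAST i → i=0
LOAD_FAST i → push 0
LOAD_CONST → push 5
COMPARE_OP bool(<) → 0 vs 5 = True
POP_JUMP_IF_FALSE → pop True; no jump
LOAD_FAST k → push 6
LOAD_CONST → push 10
BINARY_OP * → 6 * 10 = 60
STORE_FAST k → k=60
LOAD_FAST i → push 0
LOAD_CONST → push 1
BINARY_OP + → 0 + 1 = 1
STORE_FAST i → i=1
LOAD_FAST i → push 1
LOAD_CONST → push 5
COMPARE_OP bool(<) → 1 vs 5 = True
POP_JUMP_IF_FALSE → pop True; no jump
LOAD_FAST k → push 60
LOAD_CONST → push 10
BINARY_OP * → 60 * 10 = 600
STORE_FAST k → k=600
LOAD_FAST i → push 1
LOAD_CONST → push 1
BINARY_OP + → 1 + 1 = 2
STORE_FAST i → i=2
LOAD_FAST i → push 2
LOAD_CONST → push 5
COMPARE_OP bool(<) → 2 vs 5 = True
POP_JUMP_IF_FALSE → pop True; no jump
LOAD_FAST k → push 600
LOAD_CONST → push 10
BINARY_OP * → 600 * 10 = 6000
STORE_FAST k → k=6000
LOAD_FAST i → push 2
LOAD_CONST → push 1
BINARY_OP + → 2 + 1 = 3
STORE_FAST i → i=3
LOAD_FAST i → push 3
LOAD_CONST → push 5
COMPARE_OP bool(<) → 3 vs 5 = True
POP_JUMP_IF_FALSE → pop True; no jump
LOAD_FAST k → push 6000
LOAD_CONST → push 10
BINARY_OP * → 6000 * 10 = 60000
STORE_FAST k → k=60000
LOAD_FAST i → push 3
LOAD_CONST → push 1
BINARY_OP + → 3 + 1 = 4
STORE_FAST i → i=4
LOAD_FAST i → push 4
LOAD_CONST → push 5
COMPARE_OP bool(<) → 4 vs 5 = True
POP_JUMP_IF_FALSE → pop True; no jump
LOAD_FAST k → push 60000
LOAD_CONST → push 10
BINARY_OP * → 60000 * 10 = 600000
STORE_FAST k → k=600000
LOAD_FAST i → push 4
LOAD_CONST → push 1
BINARY_OP + → 4 + 1 = 5
STORE_FAST i → i=5
LOAD_FAST i → push 5
LOAD_CONST → push 5
COMPARE_OP bool(<) → 5 vs 5 = False
POP_JUMP_IF_FALSE → pop False; jump
LOAD_FAST k → push 600000
RETURN_VALUE → return 600000.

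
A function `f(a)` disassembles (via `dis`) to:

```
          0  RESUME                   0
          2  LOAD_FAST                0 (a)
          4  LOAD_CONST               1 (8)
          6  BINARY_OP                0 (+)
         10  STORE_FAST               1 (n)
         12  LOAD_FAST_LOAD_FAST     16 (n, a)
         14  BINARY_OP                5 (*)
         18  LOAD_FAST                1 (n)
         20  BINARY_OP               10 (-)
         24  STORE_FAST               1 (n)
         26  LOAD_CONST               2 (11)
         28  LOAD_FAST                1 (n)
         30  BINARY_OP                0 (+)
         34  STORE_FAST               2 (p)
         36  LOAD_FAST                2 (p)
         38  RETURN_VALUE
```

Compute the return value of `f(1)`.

11

LOAD_FAST a → push 1. Stack: [1]
LOAD_CONST → push 8. Stack: [1, 8]
BINARY_OP + → 1 + 8 = 9. Stack: [9]
STORE_FAST n → n=9. Stack: []
LOAD_FAST_LOAD_FAST n,a → push 9,1. Stack: [9, 1]
BINARY_OP * → 9 * 1 = 9. Stack: [9]
LOAD_FAST n → push 9. Stack: [9, 9]
BINARY_OP - → 9 - 9 = 0. Stack: [0]
STORE_FAST n → n=0. Stack: []
LOAD_CONST → push 11. Stack: [11]
LOAD_FAST n → push 0. Stack: [11, 0]
BINARY_OP + → 11 + 0 = 11. Stack: [11]
STORE_FAST p → p=11. Stack: []
LOAD_FAST p → push 11. Stack: [11]
RETURN_VALUE → return 11.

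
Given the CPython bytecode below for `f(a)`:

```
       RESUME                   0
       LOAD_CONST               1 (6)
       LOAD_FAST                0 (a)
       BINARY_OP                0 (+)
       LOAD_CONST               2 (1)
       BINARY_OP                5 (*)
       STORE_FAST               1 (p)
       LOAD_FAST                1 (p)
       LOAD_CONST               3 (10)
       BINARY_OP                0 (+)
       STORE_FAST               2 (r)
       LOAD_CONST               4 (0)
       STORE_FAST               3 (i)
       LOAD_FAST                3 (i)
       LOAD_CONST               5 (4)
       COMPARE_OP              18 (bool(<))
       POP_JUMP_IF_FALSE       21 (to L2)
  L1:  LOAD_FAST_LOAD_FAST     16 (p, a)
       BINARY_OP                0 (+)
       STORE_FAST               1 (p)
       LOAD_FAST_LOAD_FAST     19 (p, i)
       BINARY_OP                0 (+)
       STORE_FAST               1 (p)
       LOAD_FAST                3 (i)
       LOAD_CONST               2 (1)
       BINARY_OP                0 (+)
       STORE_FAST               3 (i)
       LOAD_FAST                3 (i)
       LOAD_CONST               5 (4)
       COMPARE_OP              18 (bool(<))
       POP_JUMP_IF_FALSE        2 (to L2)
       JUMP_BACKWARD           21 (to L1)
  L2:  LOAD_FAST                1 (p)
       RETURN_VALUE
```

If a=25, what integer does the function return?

LOAD_CONST → push 6
LOAD_FAST a → push 25
BINARY_OP + → 6 + 25 = 31
LOAD_CONST → push 1
BINARY_OP * → 31 * 1 = 31
STORE_FAST p → p=31
LOAD_FAST p → push 31
LOAD_CONST → push 10
BINARY_OP + → 31 + 10 = 41
STORE_FAST r → r=41
LOAD_CONST → push 0
STORE_FAST i → i=0
LOAD_FAST i → push 0
LOAD_CONST → push 4
COMPARE_OP bool(<) → 0 vs 4 = True
POP_JUMP_IF_FALSE → pop True; no jump
LOAD_FAST_LOAD_FAST p,a → push 31,25
BINARY_OP + → 31 + 25 = 56
STORE_FAST p → p=56
LOAD_FAST_LOAD_FAST p,i → push 56,0
BINARY_OP + → 56 + 0 = 56
STORE_FAST p → p=56
LOAD_FAST i → push 0
LOAD_CONST → push 1
BINARY_OP + → 0 + 1 = 1
STORE_FAST i → i=1
LOAD_FAST i → push 1
LOAD_CONST → push 4
COMPARE_OP bool(<) → 1 vs 4 = True
POP_JUMP_IF_FALSE → pop True; no jump
LOAD_FAST_LOAD_FAST p,a → push 56,25
BINARY_OP + → 56 + 25 = 81
STORE_FAST p → p=81
LOAD_FAST_LOAD_FAST p,i → push 81,1
BINARY_OP + → 81 + 1 = 82
STORE_FAST p → p=82
LOAD_FAST i → push 1
LOAD_CONST → push 1
BINARY_OP + → 1 + 1 = 2
STORE_FAST i → i=2
LOAD_FAST i → push 2
LOAD_CONST → push 4
COMPARE_OP bool(<) → 2 vs 4 = True
POP_JUMP_IF_FALSE → pop True; no jump
LOAD_FAST_LOAD_FAST p,a → push 82,25
BINARY_OP + → 82 + 25 = 107
STORE_FAST p → p=107
LOAD_FAST_LOAD_FAST p,i → push 107,2
BINARY_OP + → 107 + 2 = 109
STORE_FAST p → p=109
LOAD_FAST i → push 2
LOAD_CONST → push 1
BINARY_OP + → 2 + 1 = 3
STORE_FAST i → i=3
LOAD_FAST i → push 3
LOAD_CONST → push 4
COMPARE_OP bool(<) → 3 vs 4 = True
POP_JUMP_IF_FALSE → pop True; no jump
LOAD_FAST_LOAD_FAST p,a → push 109,25
BINARY_OP + → 109 + 25 = 134
STORE_FAST p → p=134
LOAD_FAST_LOAD_FAST p,i → push 134,3
BINARY_OP + → 134 + 3 = 137
STORE_FAST p → p=137
LOAD_FAST i → push 3
LOAD_CONST → push 1
BINARY_OP + → 3 + 1 = 4
STORE_FAST i → i=4
LOAD_FAST i → push 4
LOAD_CONST → push 4
COMPARE_OP bool(<) → 4 vs 4 = False
POP_JUMP_IF_FALSE → pop False; jump
LOAD_FAST p → push 137
RETURN_VALUE → return 137.

137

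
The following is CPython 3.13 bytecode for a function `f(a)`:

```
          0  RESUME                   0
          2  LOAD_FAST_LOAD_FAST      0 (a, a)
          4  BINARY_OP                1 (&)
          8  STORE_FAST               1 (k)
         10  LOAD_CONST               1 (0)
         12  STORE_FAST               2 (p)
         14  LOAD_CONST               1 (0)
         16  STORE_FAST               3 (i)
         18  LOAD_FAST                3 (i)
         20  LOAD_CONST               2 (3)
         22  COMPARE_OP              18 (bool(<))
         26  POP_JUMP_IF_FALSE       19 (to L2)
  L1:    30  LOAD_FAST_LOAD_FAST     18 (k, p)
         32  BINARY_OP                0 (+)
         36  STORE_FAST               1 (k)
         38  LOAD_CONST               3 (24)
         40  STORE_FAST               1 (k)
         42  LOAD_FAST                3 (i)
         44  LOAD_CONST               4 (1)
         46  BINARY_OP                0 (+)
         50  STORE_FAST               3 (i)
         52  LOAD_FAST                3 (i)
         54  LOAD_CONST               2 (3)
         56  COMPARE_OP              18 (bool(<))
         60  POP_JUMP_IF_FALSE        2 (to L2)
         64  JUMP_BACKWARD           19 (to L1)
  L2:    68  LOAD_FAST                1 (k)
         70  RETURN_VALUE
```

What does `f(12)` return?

24

LOAD_FAST_LOAD_FAST a,a → push 12,12. Stack: [12, 12]
BINARY_OP & → 12 & 12 = 12. Stack: [12]
STORE_FAST k → k=12. Stack: []
LOAD_CONST → push 0. Stack: [0]
STORE_FAST p → p=0. Stack: []
LOAD_CONST → push 0. Stack: [0]
STORE_FAST i → i=0. Stack: []
LOAD_FAST i → push 0. Stack: [0]
LOAD_CONST → push 3. Stack: [0, 3]
COMPARE_OP bool(<) → 0 vs 3 = True. Stack: [True]
POP_JUMP_IF_FALSE → pop True; no jump. Stack: []
LOAD_FAST_LOAD_FAST k,p → push 12,0. Stack: [12, 0]
BINARY_OP + → 12 + 0 = 12. Stack: [12]
STORE_FAST k → k=12. Stack: []
LOAD_CONST → push 24. Stack: [24]
STORE_FAST k → k=24. Stack: []
LOAD_FAST i → push 0. Stack: [0]
LOAD_CONST → push 1. Stack: [0, 1]
BINARY_OP + → 0 + 1 = 1. Stack: [1]
STORE_FAST i → i=1. Stack: []
LOAD_FAST i → push 1. Stack: [1]
LOAD_CONST → push 3. Stack: [1, 3]
COMPARE_OP bool(<) → 1 vs 3 = True. Stack: [True]
POP_JUMP_IF_FALSE → pop True; no jump. Stack: []
LOAD_FAST_LOAD_FAST k,p → push 24,0. Stack: [24, 0]
BINARY_OP + → 24 + 0 = 24. Stack: [24]
STORE_FAST k → k=24. Stack: []
LOAD_CONST → push 24. Stack: [24]
STORE_FAST k → k=24. Stack: []
LOAD_FAST i → push 1. Stack: [1]
LOAD_CONST → push 1. Stack: [1, 1]
BINARY_OP + → 1 + 1 = 2. Stack: [2]
STORE_FAST i → i=2. Stack: []
LOAD_FAST i → push 2. Stack: [2]
LOAD_CONST → push 3. Stack: [2, 3]
COMPARE_OP bool(<) → 2 vs 3 = True. Stack: [True]
POP_JUMP_IF_FALSE → pop True; no jump. Stack: []
LOAD_FAST_LOAD_FAST k,p → push 24,0. Stack: [24, 0]
BINARY_OP + → 24 + 0 = 24. Stack: [24]
STORE_FAST k → k=24. Stack: []
LOAD_CONST → push 24. Stack: [24]
STORE_FAST k → k=24. Stack: []
LOAD_FAST i → push 2. Stack: [2]
LOAD_CONST → push 1. Stack: [2, 1]
BINARY_OP + → 2 + 1 = 3. Stack: [3]
STORE_FAST i → i=3. Stack: []
LOAD_FAST i → push 3. Stack: [3]
LOAD_CONST → push 3. Stack: [3, 3]
COMPARE_OP bool(<) → 3 vs 3 = False. Stack: [False]
POP_JUMP_IF_FALSE → pop False; jump. Stack: []
LOAD_FAST k → push 24. Stack: [24]
RETURN_VALUE → return 24.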